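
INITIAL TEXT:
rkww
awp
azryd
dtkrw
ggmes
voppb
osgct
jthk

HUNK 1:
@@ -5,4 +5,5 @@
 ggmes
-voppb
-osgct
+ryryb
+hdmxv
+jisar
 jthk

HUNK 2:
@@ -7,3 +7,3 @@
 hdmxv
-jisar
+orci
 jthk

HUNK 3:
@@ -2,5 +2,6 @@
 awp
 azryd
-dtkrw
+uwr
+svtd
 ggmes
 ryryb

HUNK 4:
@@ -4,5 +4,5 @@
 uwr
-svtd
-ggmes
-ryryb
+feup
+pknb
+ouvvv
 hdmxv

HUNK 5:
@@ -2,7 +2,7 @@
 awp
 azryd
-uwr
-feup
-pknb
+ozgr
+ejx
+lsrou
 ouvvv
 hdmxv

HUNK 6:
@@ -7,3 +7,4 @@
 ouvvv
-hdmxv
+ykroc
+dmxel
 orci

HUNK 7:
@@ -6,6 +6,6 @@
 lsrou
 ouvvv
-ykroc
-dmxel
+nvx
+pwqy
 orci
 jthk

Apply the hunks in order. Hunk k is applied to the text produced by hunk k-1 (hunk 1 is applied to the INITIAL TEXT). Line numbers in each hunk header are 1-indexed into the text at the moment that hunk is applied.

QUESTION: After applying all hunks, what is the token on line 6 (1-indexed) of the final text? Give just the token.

Hunk 1: at line 5 remove [voppb,osgct] add [ryryb,hdmxv,jisar] -> 9 lines: rkww awp azryd dtkrw ggmes ryryb hdmxv jisar jthk
Hunk 2: at line 7 remove [jisar] add [orci] -> 9 lines: rkww awp azryd dtkrw ggmes ryryb hdmxv orci jthk
Hunk 3: at line 2 remove [dtkrw] add [uwr,svtd] -> 10 lines: rkww awp azryd uwr svtd ggmes ryryb hdmxv orci jthk
Hunk 4: at line 4 remove [svtd,ggmes,ryryb] add [feup,pknb,ouvvv] -> 10 lines: rkww awp azryd uwr feup pknb ouvvv hdmxv orci jthk
Hunk 5: at line 2 remove [uwr,feup,pknb] add [ozgr,ejx,lsrou] -> 10 lines: rkww awp azryd ozgr ejx lsrou ouvvv hdmxv orci jthk
Hunk 6: at line 7 remove [hdmxv] add [ykroc,dmxel] -> 11 lines: rkww awp azryd ozgr ejx lsrou ouvvv ykroc dmxel orci jthk
Hunk 7: at line 6 remove [ykroc,dmxel] add [nvx,pwqy] -> 11 lines: rkww awp azryd ozgr ejx lsrou ouvvv nvx pwqy orci jthk
Final line 6: lsrou

Answer: lsrou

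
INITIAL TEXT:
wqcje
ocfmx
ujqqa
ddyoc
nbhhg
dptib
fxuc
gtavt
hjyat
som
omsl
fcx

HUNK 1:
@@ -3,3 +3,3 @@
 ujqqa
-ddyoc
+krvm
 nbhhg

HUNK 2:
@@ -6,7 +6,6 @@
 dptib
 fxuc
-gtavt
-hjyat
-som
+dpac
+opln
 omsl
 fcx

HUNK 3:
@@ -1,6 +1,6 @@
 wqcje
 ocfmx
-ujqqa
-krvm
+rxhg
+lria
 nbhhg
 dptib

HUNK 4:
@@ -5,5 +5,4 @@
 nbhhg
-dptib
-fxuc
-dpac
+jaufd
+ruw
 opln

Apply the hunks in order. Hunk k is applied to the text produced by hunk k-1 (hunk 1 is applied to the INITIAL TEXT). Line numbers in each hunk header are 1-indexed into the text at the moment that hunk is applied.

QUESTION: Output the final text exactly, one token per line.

Hunk 1: at line 3 remove [ddyoc] add [krvm] -> 12 lines: wqcje ocfmx ujqqa krvm nbhhg dptib fxuc gtavt hjyat som omsl fcx
Hunk 2: at line 6 remove [gtavt,hjyat,som] add [dpac,opln] -> 11 lines: wqcje ocfmx ujqqa krvm nbhhg dptib fxuc dpac opln omsl fcx
Hunk 3: at line 1 remove [ujqqa,krvm] add [rxhg,lria] -> 11 lines: wqcje ocfmx rxhg lria nbhhg dptib fxuc dpac opln omsl fcx
Hunk 4: at line 5 remove [dptib,fxuc,dpac] add [jaufd,ruw] -> 10 lines: wqcje ocfmx rxhg lria nbhhg jaufd ruw opln omsl fcx

Answer: wqcje
ocfmx
rxhg
lria
nbhhg
jaufd
ruw
opln
omsl
fcx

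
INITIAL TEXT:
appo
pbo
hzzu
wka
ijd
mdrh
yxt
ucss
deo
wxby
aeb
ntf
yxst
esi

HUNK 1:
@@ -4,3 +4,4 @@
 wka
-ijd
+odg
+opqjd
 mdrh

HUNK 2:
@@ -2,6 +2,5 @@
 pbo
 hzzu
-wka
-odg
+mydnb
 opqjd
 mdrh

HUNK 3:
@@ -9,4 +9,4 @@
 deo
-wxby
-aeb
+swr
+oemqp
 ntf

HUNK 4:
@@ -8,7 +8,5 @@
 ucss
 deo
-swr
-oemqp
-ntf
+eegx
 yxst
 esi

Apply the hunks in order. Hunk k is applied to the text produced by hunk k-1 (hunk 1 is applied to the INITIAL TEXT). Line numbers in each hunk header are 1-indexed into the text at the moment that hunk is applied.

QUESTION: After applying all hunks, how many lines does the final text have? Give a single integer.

Answer: 12

Derivation:
Hunk 1: at line 4 remove [ijd] add [odg,opqjd] -> 15 lines: appo pbo hzzu wka odg opqjd mdrh yxt ucss deo wxby aeb ntf yxst esi
Hunk 2: at line 2 remove [wka,odg] add [mydnb] -> 14 lines: appo pbo hzzu mydnb opqjd mdrh yxt ucss deo wxby aeb ntf yxst esi
Hunk 3: at line 9 remove [wxby,aeb] add [swr,oemqp] -> 14 lines: appo pbo hzzu mydnb opqjd mdrh yxt ucss deo swr oemqp ntf yxst esi
Hunk 4: at line 8 remove [swr,oemqp,ntf] add [eegx] -> 12 lines: appo pbo hzzu mydnb opqjd mdrh yxt ucss deo eegx yxst esi
Final line count: 12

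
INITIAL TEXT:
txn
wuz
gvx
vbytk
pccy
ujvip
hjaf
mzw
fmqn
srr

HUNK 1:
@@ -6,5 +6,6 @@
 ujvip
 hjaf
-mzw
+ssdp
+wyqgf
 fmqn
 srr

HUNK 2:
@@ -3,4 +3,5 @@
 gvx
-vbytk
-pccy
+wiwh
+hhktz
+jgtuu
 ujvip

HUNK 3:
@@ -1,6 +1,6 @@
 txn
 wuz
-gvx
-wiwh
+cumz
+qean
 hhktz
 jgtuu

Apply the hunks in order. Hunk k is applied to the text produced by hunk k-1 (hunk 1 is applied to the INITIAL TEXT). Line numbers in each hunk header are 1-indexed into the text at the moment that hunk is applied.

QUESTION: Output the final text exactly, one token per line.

Answer: txn
wuz
cumz
qean
hhktz
jgtuu
ujvip
hjaf
ssdp
wyqgf
fmqn
srr

Derivation:
Hunk 1: at line 6 remove [mzw] add [ssdp,wyqgf] -> 11 lines: txn wuz gvx vbytk pccy ujvip hjaf ssdp wyqgf fmqn srr
Hunk 2: at line 3 remove [vbytk,pccy] add [wiwh,hhktz,jgtuu] -> 12 lines: txn wuz gvx wiwh hhktz jgtuu ujvip hjaf ssdp wyqgf fmqn srr
Hunk 3: at line 1 remove [gvx,wiwh] add [cumz,qean] -> 12 lines: txn wuz cumz qean hhktz jgtuu ujvip hjaf ssdp wyqgf fmqn srr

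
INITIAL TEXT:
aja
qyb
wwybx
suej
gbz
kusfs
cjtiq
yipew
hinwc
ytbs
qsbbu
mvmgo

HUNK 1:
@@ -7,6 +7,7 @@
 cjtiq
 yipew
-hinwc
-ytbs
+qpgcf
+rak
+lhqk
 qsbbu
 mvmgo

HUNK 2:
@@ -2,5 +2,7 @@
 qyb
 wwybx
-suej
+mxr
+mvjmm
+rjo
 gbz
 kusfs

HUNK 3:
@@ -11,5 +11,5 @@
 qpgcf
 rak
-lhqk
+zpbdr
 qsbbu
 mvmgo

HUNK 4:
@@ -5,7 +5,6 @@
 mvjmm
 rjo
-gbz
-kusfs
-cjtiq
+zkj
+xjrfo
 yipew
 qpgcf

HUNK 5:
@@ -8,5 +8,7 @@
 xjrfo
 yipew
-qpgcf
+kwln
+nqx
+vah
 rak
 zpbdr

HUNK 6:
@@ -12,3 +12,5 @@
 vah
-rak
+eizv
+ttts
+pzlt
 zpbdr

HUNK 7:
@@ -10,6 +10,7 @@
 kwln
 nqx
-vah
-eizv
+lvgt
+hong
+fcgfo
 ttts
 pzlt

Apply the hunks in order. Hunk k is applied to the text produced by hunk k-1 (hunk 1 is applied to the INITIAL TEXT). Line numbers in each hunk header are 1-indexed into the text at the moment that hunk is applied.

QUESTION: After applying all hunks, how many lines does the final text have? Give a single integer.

Hunk 1: at line 7 remove [hinwc,ytbs] add [qpgcf,rak,lhqk] -> 13 lines: aja qyb wwybx suej gbz kusfs cjtiq yipew qpgcf rak lhqk qsbbu mvmgo
Hunk 2: at line 2 remove [suej] add [mxr,mvjmm,rjo] -> 15 lines: aja qyb wwybx mxr mvjmm rjo gbz kusfs cjtiq yipew qpgcf rak lhqk qsbbu mvmgo
Hunk 3: at line 11 remove [lhqk] add [zpbdr] -> 15 lines: aja qyb wwybx mxr mvjmm rjo gbz kusfs cjtiq yipew qpgcf rak zpbdr qsbbu mvmgo
Hunk 4: at line 5 remove [gbz,kusfs,cjtiq] add [zkj,xjrfo] -> 14 lines: aja qyb wwybx mxr mvjmm rjo zkj xjrfo yipew qpgcf rak zpbdr qsbbu mvmgo
Hunk 5: at line 8 remove [qpgcf] add [kwln,nqx,vah] -> 16 lines: aja qyb wwybx mxr mvjmm rjo zkj xjrfo yipew kwln nqx vah rak zpbdr qsbbu mvmgo
Hunk 6: at line 12 remove [rak] add [eizv,ttts,pzlt] -> 18 lines: aja qyb wwybx mxr mvjmm rjo zkj xjrfo yipew kwln nqx vah eizv ttts pzlt zpbdr qsbbu mvmgo
Hunk 7: at line 10 remove [vah,eizv] add [lvgt,hong,fcgfo] -> 19 lines: aja qyb wwybx mxr mvjmm rjo zkj xjrfo yipew kwln nqx lvgt hong fcgfo ttts pzlt zpbdr qsbbu mvmgo
Final line count: 19

Answer: 19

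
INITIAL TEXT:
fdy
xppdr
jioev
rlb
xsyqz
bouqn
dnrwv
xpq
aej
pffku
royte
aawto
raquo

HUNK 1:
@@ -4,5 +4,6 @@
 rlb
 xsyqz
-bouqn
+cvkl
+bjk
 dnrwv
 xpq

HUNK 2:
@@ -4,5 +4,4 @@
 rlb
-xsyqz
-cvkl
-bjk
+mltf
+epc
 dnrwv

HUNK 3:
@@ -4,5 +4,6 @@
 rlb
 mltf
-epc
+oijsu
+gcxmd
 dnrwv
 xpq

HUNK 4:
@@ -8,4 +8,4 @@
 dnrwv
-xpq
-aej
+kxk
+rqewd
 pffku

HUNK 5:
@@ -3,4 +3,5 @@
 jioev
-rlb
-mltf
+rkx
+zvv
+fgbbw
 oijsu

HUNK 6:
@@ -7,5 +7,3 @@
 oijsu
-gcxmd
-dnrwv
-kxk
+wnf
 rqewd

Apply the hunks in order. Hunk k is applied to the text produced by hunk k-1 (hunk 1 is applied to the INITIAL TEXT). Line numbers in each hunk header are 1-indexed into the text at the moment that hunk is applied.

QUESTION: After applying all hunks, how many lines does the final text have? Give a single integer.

Answer: 13

Derivation:
Hunk 1: at line 4 remove [bouqn] add [cvkl,bjk] -> 14 lines: fdy xppdr jioev rlb xsyqz cvkl bjk dnrwv xpq aej pffku royte aawto raquo
Hunk 2: at line 4 remove [xsyqz,cvkl,bjk] add [mltf,epc] -> 13 lines: fdy xppdr jioev rlb mltf epc dnrwv xpq aej pffku royte aawto raquo
Hunk 3: at line 4 remove [epc] add [oijsu,gcxmd] -> 14 lines: fdy xppdr jioev rlb mltf oijsu gcxmd dnrwv xpq aej pffku royte aawto raquo
Hunk 4: at line 8 remove [xpq,aej] add [kxk,rqewd] -> 14 lines: fdy xppdr jioev rlb mltf oijsu gcxmd dnrwv kxk rqewd pffku royte aawto raquo
Hunk 5: at line 3 remove [rlb,mltf] add [rkx,zvv,fgbbw] -> 15 lines: fdy xppdr jioev rkx zvv fgbbw oijsu gcxmd dnrwv kxk rqewd pffku royte aawto raquo
Hunk 6: at line 7 remove [gcxmd,dnrwv,kxk] add [wnf] -> 13 lines: fdy xppdr jioev rkx zvv fgbbw oijsu wnf rqewd pffku royte aawto raquo
Final line count: 13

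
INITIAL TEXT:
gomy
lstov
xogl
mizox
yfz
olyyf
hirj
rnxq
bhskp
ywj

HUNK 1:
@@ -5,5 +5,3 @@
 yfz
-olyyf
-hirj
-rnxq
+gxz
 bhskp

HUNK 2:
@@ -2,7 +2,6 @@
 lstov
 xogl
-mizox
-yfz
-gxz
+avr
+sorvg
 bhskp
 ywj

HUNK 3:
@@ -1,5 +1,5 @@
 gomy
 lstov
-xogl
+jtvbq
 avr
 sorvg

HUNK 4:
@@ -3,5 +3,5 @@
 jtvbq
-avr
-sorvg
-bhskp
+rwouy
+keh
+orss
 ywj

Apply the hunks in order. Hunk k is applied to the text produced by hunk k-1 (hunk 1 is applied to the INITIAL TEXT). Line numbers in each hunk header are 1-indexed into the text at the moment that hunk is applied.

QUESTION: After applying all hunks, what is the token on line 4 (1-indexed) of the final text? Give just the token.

Hunk 1: at line 5 remove [olyyf,hirj,rnxq] add [gxz] -> 8 lines: gomy lstov xogl mizox yfz gxz bhskp ywj
Hunk 2: at line 2 remove [mizox,yfz,gxz] add [avr,sorvg] -> 7 lines: gomy lstov xogl avr sorvg bhskp ywj
Hunk 3: at line 1 remove [xogl] add [jtvbq] -> 7 lines: gomy lstov jtvbq avr sorvg bhskp ywj
Hunk 4: at line 3 remove [avr,sorvg,bhskp] add [rwouy,keh,orss] -> 7 lines: gomy lstov jtvbq rwouy keh orss ywj
Final line 4: rwouy

Answer: rwouy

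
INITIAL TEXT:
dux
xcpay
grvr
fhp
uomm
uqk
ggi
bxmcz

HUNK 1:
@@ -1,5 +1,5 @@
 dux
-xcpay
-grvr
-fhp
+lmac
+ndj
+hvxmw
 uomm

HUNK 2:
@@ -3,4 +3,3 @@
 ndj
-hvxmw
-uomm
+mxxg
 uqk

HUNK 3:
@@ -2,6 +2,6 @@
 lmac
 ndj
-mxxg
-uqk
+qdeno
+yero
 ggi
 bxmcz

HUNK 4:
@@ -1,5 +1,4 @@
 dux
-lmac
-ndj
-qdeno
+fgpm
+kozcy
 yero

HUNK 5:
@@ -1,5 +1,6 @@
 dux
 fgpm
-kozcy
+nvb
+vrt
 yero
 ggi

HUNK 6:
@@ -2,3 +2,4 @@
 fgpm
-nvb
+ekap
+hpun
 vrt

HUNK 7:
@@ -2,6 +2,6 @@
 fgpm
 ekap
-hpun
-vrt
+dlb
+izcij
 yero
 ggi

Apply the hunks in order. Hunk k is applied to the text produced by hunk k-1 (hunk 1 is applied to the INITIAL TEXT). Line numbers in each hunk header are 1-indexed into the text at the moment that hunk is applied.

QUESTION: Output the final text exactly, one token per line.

Answer: dux
fgpm
ekap
dlb
izcij
yero
ggi
bxmcz

Derivation:
Hunk 1: at line 1 remove [xcpay,grvr,fhp] add [lmac,ndj,hvxmw] -> 8 lines: dux lmac ndj hvxmw uomm uqk ggi bxmcz
Hunk 2: at line 3 remove [hvxmw,uomm] add [mxxg] -> 7 lines: dux lmac ndj mxxg uqk ggi bxmcz
Hunk 3: at line 2 remove [mxxg,uqk] add [qdeno,yero] -> 7 lines: dux lmac ndj qdeno yero ggi bxmcz
Hunk 4: at line 1 remove [lmac,ndj,qdeno] add [fgpm,kozcy] -> 6 lines: dux fgpm kozcy yero ggi bxmcz
Hunk 5: at line 1 remove [kozcy] add [nvb,vrt] -> 7 lines: dux fgpm nvb vrt yero ggi bxmcz
Hunk 6: at line 2 remove [nvb] add [ekap,hpun] -> 8 lines: dux fgpm ekap hpun vrt yero ggi bxmcz
Hunk 7: at line 2 remove [hpun,vrt] add [dlb,izcij] -> 8 lines: dux fgpm ekap dlb izcij yero ggi bxmcz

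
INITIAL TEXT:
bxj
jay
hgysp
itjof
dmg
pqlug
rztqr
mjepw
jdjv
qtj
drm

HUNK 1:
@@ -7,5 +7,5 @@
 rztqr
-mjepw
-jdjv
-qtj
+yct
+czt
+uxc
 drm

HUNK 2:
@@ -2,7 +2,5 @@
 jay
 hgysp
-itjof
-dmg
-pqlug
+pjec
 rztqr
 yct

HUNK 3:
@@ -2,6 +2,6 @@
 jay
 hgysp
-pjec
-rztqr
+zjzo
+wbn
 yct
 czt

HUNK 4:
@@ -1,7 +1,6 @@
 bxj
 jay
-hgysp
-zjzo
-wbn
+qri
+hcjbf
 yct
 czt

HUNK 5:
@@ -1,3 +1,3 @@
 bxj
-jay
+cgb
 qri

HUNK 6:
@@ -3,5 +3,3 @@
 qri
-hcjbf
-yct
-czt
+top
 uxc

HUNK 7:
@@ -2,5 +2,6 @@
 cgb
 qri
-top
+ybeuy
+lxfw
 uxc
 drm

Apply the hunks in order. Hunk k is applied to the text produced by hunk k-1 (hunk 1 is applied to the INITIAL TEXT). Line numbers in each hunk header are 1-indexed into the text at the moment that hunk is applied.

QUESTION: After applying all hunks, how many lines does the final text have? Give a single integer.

Hunk 1: at line 7 remove [mjepw,jdjv,qtj] add [yct,czt,uxc] -> 11 lines: bxj jay hgysp itjof dmg pqlug rztqr yct czt uxc drm
Hunk 2: at line 2 remove [itjof,dmg,pqlug] add [pjec] -> 9 lines: bxj jay hgysp pjec rztqr yct czt uxc drm
Hunk 3: at line 2 remove [pjec,rztqr] add [zjzo,wbn] -> 9 lines: bxj jay hgysp zjzo wbn yct czt uxc drm
Hunk 4: at line 1 remove [hgysp,zjzo,wbn] add [qri,hcjbf] -> 8 lines: bxj jay qri hcjbf yct czt uxc drm
Hunk 5: at line 1 remove [jay] add [cgb] -> 8 lines: bxj cgb qri hcjbf yct czt uxc drm
Hunk 6: at line 3 remove [hcjbf,yct,czt] add [top] -> 6 lines: bxj cgb qri top uxc drm
Hunk 7: at line 2 remove [top] add [ybeuy,lxfw] -> 7 lines: bxj cgb qri ybeuy lxfw uxc drm
Final line count: 7

Answer: 7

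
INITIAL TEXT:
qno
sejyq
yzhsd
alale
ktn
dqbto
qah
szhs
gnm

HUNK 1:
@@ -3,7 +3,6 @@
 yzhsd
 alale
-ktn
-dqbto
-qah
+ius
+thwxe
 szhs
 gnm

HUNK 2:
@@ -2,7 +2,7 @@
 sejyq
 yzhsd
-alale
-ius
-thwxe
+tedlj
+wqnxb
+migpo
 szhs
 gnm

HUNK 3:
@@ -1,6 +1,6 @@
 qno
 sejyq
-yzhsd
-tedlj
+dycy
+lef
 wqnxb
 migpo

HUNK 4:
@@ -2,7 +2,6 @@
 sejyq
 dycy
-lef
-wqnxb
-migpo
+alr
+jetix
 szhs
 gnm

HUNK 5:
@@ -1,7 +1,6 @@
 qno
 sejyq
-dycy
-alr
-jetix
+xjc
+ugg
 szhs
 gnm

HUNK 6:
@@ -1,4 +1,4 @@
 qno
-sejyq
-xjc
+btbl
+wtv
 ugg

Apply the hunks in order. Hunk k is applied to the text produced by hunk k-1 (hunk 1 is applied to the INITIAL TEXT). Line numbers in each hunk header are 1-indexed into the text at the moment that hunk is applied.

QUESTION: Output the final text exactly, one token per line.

Answer: qno
btbl
wtv
ugg
szhs
gnm

Derivation:
Hunk 1: at line 3 remove [ktn,dqbto,qah] add [ius,thwxe] -> 8 lines: qno sejyq yzhsd alale ius thwxe szhs gnm
Hunk 2: at line 2 remove [alale,ius,thwxe] add [tedlj,wqnxb,migpo] -> 8 lines: qno sejyq yzhsd tedlj wqnxb migpo szhs gnm
Hunk 3: at line 1 remove [yzhsd,tedlj] add [dycy,lef] -> 8 lines: qno sejyq dycy lef wqnxb migpo szhs gnm
Hunk 4: at line 2 remove [lef,wqnxb,migpo] add [alr,jetix] -> 7 lines: qno sejyq dycy alr jetix szhs gnm
Hunk 5: at line 1 remove [dycy,alr,jetix] add [xjc,ugg] -> 6 lines: qno sejyq xjc ugg szhs gnm
Hunk 6: at line 1 remove [sejyq,xjc] add [btbl,wtv] -> 6 lines: qno btbl wtv ugg szhs gnm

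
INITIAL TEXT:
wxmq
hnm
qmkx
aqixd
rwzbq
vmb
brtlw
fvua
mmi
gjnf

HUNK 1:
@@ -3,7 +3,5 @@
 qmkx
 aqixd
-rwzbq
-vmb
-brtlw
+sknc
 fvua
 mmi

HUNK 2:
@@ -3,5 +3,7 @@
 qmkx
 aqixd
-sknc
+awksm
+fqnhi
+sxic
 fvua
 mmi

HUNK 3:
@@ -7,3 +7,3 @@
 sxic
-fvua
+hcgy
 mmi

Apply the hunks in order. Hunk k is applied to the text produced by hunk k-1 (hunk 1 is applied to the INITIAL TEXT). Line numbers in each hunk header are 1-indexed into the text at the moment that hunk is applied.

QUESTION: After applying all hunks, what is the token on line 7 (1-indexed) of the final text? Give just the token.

Hunk 1: at line 3 remove [rwzbq,vmb,brtlw] add [sknc] -> 8 lines: wxmq hnm qmkx aqixd sknc fvua mmi gjnf
Hunk 2: at line 3 remove [sknc] add [awksm,fqnhi,sxic] -> 10 lines: wxmq hnm qmkx aqixd awksm fqnhi sxic fvua mmi gjnf
Hunk 3: at line 7 remove [fvua] add [hcgy] -> 10 lines: wxmq hnm qmkx aqixd awksm fqnhi sxic hcgy mmi gjnf
Final line 7: sxic

Answer: sxic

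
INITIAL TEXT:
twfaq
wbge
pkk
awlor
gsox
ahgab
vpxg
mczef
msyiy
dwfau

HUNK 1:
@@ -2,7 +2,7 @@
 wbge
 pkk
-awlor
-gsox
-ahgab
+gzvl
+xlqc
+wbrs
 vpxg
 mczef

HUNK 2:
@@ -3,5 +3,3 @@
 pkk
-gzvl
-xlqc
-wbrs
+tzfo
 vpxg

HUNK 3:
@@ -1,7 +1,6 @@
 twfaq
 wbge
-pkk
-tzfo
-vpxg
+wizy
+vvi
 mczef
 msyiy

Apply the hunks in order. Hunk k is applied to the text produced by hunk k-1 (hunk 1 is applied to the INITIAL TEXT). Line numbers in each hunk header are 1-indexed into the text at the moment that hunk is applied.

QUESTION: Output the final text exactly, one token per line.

Hunk 1: at line 2 remove [awlor,gsox,ahgab] add [gzvl,xlqc,wbrs] -> 10 lines: twfaq wbge pkk gzvl xlqc wbrs vpxg mczef msyiy dwfau
Hunk 2: at line 3 remove [gzvl,xlqc,wbrs] add [tzfo] -> 8 lines: twfaq wbge pkk tzfo vpxg mczef msyiy dwfau
Hunk 3: at line 1 remove [pkk,tzfo,vpxg] add [wizy,vvi] -> 7 lines: twfaq wbge wizy vvi mczef msyiy dwfau

Answer: twfaq
wbge
wizy
vvi
mczef
msyiy
dwfau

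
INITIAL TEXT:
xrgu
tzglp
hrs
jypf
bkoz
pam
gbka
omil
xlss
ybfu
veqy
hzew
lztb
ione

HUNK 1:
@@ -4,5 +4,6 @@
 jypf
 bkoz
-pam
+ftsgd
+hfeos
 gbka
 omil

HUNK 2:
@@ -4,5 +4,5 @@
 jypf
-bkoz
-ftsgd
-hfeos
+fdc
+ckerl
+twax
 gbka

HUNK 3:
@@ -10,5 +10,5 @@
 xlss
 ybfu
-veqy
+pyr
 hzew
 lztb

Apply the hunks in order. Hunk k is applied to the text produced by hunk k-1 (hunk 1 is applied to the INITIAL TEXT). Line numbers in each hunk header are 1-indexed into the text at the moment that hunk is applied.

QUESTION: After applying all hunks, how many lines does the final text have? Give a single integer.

Answer: 15

Derivation:
Hunk 1: at line 4 remove [pam] add [ftsgd,hfeos] -> 15 lines: xrgu tzglp hrs jypf bkoz ftsgd hfeos gbka omil xlss ybfu veqy hzew lztb ione
Hunk 2: at line 4 remove [bkoz,ftsgd,hfeos] add [fdc,ckerl,twax] -> 15 lines: xrgu tzglp hrs jypf fdc ckerl twax gbka omil xlss ybfu veqy hzew lztb ione
Hunk 3: at line 10 remove [veqy] add [pyr] -> 15 lines: xrgu tzglp hrs jypf fdc ckerl twax gbka omil xlss ybfu pyr hzew lztb ione
Final line count: 15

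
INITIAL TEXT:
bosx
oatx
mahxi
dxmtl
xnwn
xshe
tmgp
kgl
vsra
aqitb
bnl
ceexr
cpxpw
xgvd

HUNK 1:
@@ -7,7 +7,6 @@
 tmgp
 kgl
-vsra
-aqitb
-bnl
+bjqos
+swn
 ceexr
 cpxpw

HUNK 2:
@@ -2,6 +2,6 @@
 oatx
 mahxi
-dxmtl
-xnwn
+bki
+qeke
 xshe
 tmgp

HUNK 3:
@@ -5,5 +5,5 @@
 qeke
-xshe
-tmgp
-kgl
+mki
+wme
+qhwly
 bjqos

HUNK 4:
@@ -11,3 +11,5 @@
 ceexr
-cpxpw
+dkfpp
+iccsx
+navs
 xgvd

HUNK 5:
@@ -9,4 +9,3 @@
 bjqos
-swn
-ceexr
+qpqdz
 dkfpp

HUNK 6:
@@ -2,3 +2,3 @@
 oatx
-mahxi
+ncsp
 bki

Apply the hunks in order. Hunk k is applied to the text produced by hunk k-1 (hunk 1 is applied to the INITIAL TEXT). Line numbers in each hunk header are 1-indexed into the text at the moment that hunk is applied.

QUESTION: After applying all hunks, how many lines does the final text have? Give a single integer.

Hunk 1: at line 7 remove [vsra,aqitb,bnl] add [bjqos,swn] -> 13 lines: bosx oatx mahxi dxmtl xnwn xshe tmgp kgl bjqos swn ceexr cpxpw xgvd
Hunk 2: at line 2 remove [dxmtl,xnwn] add [bki,qeke] -> 13 lines: bosx oatx mahxi bki qeke xshe tmgp kgl bjqos swn ceexr cpxpw xgvd
Hunk 3: at line 5 remove [xshe,tmgp,kgl] add [mki,wme,qhwly] -> 13 lines: bosx oatx mahxi bki qeke mki wme qhwly bjqos swn ceexr cpxpw xgvd
Hunk 4: at line 11 remove [cpxpw] add [dkfpp,iccsx,navs] -> 15 lines: bosx oatx mahxi bki qeke mki wme qhwly bjqos swn ceexr dkfpp iccsx navs xgvd
Hunk 5: at line 9 remove [swn,ceexr] add [qpqdz] -> 14 lines: bosx oatx mahxi bki qeke mki wme qhwly bjqos qpqdz dkfpp iccsx navs xgvd
Hunk 6: at line 2 remove [mahxi] add [ncsp] -> 14 lines: bosx oatx ncsp bki qeke mki wme qhwly bjqos qpqdz dkfpp iccsx navs xgvd
Final line count: 14

Answer: 14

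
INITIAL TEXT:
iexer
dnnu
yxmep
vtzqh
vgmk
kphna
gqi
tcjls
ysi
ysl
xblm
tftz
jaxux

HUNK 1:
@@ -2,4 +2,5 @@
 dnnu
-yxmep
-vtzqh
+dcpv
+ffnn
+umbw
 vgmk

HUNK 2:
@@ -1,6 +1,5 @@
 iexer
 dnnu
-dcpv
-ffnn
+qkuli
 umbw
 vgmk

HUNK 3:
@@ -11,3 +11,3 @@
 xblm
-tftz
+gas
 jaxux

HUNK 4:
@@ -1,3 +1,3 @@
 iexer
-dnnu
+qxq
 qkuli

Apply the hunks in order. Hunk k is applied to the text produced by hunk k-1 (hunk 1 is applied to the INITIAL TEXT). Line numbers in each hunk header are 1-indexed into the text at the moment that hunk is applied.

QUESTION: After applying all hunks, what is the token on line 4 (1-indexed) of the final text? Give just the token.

Answer: umbw

Derivation:
Hunk 1: at line 2 remove [yxmep,vtzqh] add [dcpv,ffnn,umbw] -> 14 lines: iexer dnnu dcpv ffnn umbw vgmk kphna gqi tcjls ysi ysl xblm tftz jaxux
Hunk 2: at line 1 remove [dcpv,ffnn] add [qkuli] -> 13 lines: iexer dnnu qkuli umbw vgmk kphna gqi tcjls ysi ysl xblm tftz jaxux
Hunk 3: at line 11 remove [tftz] add [gas] -> 13 lines: iexer dnnu qkuli umbw vgmk kphna gqi tcjls ysi ysl xblm gas jaxux
Hunk 4: at line 1 remove [dnnu] add [qxq] -> 13 lines: iexer qxq qkuli umbw vgmk kphna gqi tcjls ysi ysl xblm gas jaxux
Final line 4: umbw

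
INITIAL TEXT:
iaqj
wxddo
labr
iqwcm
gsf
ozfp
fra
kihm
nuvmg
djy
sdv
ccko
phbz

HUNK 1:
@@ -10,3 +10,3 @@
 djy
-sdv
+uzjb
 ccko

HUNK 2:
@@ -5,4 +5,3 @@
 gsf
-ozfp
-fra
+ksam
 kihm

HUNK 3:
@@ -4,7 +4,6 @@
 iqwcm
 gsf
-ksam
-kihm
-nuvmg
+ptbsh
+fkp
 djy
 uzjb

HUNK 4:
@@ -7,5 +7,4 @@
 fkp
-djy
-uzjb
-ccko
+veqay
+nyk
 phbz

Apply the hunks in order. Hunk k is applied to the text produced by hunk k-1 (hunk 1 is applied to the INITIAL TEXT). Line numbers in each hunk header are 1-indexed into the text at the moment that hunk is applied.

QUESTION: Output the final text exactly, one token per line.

Hunk 1: at line 10 remove [sdv] add [uzjb] -> 13 lines: iaqj wxddo labr iqwcm gsf ozfp fra kihm nuvmg djy uzjb ccko phbz
Hunk 2: at line 5 remove [ozfp,fra] add [ksam] -> 12 lines: iaqj wxddo labr iqwcm gsf ksam kihm nuvmg djy uzjb ccko phbz
Hunk 3: at line 4 remove [ksam,kihm,nuvmg] add [ptbsh,fkp] -> 11 lines: iaqj wxddo labr iqwcm gsf ptbsh fkp djy uzjb ccko phbz
Hunk 4: at line 7 remove [djy,uzjb,ccko] add [veqay,nyk] -> 10 lines: iaqj wxddo labr iqwcm gsf ptbsh fkp veqay nyk phbz

Answer: iaqj
wxddo
labr
iqwcm
gsf
ptbsh
fkp
veqay
nyk
phbz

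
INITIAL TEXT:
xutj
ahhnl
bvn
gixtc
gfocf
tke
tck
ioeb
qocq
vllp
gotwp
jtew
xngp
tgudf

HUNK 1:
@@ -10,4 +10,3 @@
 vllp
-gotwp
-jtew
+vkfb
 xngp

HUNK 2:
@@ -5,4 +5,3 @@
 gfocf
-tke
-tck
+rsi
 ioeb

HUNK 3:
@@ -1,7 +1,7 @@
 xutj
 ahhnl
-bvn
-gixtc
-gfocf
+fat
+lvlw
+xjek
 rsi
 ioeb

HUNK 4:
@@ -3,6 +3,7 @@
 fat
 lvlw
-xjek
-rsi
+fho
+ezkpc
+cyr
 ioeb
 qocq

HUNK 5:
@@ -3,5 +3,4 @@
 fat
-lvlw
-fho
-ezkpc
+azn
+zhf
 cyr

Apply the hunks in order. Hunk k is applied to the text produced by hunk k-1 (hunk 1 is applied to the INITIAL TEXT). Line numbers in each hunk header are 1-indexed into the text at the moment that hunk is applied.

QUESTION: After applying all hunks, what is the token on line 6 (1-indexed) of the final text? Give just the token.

Hunk 1: at line 10 remove [gotwp,jtew] add [vkfb] -> 13 lines: xutj ahhnl bvn gixtc gfocf tke tck ioeb qocq vllp vkfb xngp tgudf
Hunk 2: at line 5 remove [tke,tck] add [rsi] -> 12 lines: xutj ahhnl bvn gixtc gfocf rsi ioeb qocq vllp vkfb xngp tgudf
Hunk 3: at line 1 remove [bvn,gixtc,gfocf] add [fat,lvlw,xjek] -> 12 lines: xutj ahhnl fat lvlw xjek rsi ioeb qocq vllp vkfb xngp tgudf
Hunk 4: at line 3 remove [xjek,rsi] add [fho,ezkpc,cyr] -> 13 lines: xutj ahhnl fat lvlw fho ezkpc cyr ioeb qocq vllp vkfb xngp tgudf
Hunk 5: at line 3 remove [lvlw,fho,ezkpc] add [azn,zhf] -> 12 lines: xutj ahhnl fat azn zhf cyr ioeb qocq vllp vkfb xngp tgudf
Final line 6: cyr

Answer: cyr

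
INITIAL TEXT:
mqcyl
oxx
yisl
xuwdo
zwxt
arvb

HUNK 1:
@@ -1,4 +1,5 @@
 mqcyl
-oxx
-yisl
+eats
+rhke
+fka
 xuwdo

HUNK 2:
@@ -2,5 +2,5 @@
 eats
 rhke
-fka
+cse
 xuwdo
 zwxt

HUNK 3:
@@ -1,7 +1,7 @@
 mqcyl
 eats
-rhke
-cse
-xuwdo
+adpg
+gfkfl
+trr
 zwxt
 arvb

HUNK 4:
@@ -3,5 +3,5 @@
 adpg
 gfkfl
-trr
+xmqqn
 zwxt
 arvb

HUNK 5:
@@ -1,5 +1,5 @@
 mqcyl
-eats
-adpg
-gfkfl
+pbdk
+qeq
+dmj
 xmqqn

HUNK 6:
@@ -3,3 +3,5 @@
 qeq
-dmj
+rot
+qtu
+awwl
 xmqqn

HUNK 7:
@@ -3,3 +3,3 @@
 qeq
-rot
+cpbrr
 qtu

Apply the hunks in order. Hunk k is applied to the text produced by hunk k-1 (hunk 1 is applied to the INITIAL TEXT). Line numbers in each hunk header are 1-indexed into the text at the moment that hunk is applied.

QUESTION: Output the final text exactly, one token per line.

Answer: mqcyl
pbdk
qeq
cpbrr
qtu
awwl
xmqqn
zwxt
arvb

Derivation:
Hunk 1: at line 1 remove [oxx,yisl] add [eats,rhke,fka] -> 7 lines: mqcyl eats rhke fka xuwdo zwxt arvb
Hunk 2: at line 2 remove [fka] add [cse] -> 7 lines: mqcyl eats rhke cse xuwdo zwxt arvb
Hunk 3: at line 1 remove [rhke,cse,xuwdo] add [adpg,gfkfl,trr] -> 7 lines: mqcyl eats adpg gfkfl trr zwxt arvb
Hunk 4: at line 3 remove [trr] add [xmqqn] -> 7 lines: mqcyl eats adpg gfkfl xmqqn zwxt arvb
Hunk 5: at line 1 remove [eats,adpg,gfkfl] add [pbdk,qeq,dmj] -> 7 lines: mqcyl pbdk qeq dmj xmqqn zwxt arvb
Hunk 6: at line 3 remove [dmj] add [rot,qtu,awwl] -> 9 lines: mqcyl pbdk qeq rot qtu awwl xmqqn zwxt arvb
Hunk 7: at line 3 remove [rot] add [cpbrr] -> 9 lines: mqcyl pbdk qeq cpbrr qtu awwl xmqqn zwxt arvb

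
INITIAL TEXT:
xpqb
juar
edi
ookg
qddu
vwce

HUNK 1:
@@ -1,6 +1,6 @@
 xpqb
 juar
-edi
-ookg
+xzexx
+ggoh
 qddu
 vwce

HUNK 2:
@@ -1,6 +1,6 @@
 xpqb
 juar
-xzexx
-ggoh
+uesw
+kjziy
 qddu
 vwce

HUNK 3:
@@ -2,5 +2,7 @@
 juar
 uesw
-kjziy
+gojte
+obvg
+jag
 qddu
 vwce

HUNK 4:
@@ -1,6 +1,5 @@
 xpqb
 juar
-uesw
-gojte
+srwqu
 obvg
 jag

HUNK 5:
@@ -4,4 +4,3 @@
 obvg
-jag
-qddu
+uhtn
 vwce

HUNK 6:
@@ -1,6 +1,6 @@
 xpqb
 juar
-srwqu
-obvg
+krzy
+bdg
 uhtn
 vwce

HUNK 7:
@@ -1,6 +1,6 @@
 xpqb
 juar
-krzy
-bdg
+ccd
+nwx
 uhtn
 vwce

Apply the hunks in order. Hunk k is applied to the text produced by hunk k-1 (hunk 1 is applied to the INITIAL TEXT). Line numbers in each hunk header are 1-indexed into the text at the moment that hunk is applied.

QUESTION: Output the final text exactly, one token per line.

Answer: xpqb
juar
ccd
nwx
uhtn
vwce

Derivation:
Hunk 1: at line 1 remove [edi,ookg] add [xzexx,ggoh] -> 6 lines: xpqb juar xzexx ggoh qddu vwce
Hunk 2: at line 1 remove [xzexx,ggoh] add [uesw,kjziy] -> 6 lines: xpqb juar uesw kjziy qddu vwce
Hunk 3: at line 2 remove [kjziy] add [gojte,obvg,jag] -> 8 lines: xpqb juar uesw gojte obvg jag qddu vwce
Hunk 4: at line 1 remove [uesw,gojte] add [srwqu] -> 7 lines: xpqb juar srwqu obvg jag qddu vwce
Hunk 5: at line 4 remove [jag,qddu] add [uhtn] -> 6 lines: xpqb juar srwqu obvg uhtn vwce
Hunk 6: at line 1 remove [srwqu,obvg] add [krzy,bdg] -> 6 lines: xpqb juar krzy bdg uhtn vwce
Hunk 7: at line 1 remove [krzy,bdg] add [ccd,nwx] -> 6 lines: xpqb juar ccd nwx uhtn vwce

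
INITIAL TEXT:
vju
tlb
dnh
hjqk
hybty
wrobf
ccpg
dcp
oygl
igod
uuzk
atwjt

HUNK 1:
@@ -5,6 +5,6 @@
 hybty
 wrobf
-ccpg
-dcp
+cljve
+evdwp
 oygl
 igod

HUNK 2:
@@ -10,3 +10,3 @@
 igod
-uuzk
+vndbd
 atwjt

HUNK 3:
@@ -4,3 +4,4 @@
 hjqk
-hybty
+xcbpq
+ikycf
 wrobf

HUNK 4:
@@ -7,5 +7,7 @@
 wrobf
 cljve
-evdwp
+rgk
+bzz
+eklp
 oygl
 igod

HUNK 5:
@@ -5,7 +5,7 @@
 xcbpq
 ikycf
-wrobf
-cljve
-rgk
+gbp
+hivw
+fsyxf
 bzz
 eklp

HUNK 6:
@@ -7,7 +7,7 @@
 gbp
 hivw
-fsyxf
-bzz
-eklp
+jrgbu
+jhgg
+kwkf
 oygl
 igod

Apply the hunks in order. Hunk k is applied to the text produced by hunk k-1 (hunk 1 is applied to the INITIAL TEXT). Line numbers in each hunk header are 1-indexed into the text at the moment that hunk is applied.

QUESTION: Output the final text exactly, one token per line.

Answer: vju
tlb
dnh
hjqk
xcbpq
ikycf
gbp
hivw
jrgbu
jhgg
kwkf
oygl
igod
vndbd
atwjt

Derivation:
Hunk 1: at line 5 remove [ccpg,dcp] add [cljve,evdwp] -> 12 lines: vju tlb dnh hjqk hybty wrobf cljve evdwp oygl igod uuzk atwjt
Hunk 2: at line 10 remove [uuzk] add [vndbd] -> 12 lines: vju tlb dnh hjqk hybty wrobf cljve evdwp oygl igod vndbd atwjt
Hunk 3: at line 4 remove [hybty] add [xcbpq,ikycf] -> 13 lines: vju tlb dnh hjqk xcbpq ikycf wrobf cljve evdwp oygl igod vndbd atwjt
Hunk 4: at line 7 remove [evdwp] add [rgk,bzz,eklp] -> 15 lines: vju tlb dnh hjqk xcbpq ikycf wrobf cljve rgk bzz eklp oygl igod vndbd atwjt
Hunk 5: at line 5 remove [wrobf,cljve,rgk] add [gbp,hivw,fsyxf] -> 15 lines: vju tlb dnh hjqk xcbpq ikycf gbp hivw fsyxf bzz eklp oygl igod vndbd atwjt
Hunk 6: at line 7 remove [fsyxf,bzz,eklp] add [jrgbu,jhgg,kwkf] -> 15 lines: vju tlb dnh hjqk xcbpq ikycf gbp hivw jrgbu jhgg kwkf oygl igod vndbd atwjt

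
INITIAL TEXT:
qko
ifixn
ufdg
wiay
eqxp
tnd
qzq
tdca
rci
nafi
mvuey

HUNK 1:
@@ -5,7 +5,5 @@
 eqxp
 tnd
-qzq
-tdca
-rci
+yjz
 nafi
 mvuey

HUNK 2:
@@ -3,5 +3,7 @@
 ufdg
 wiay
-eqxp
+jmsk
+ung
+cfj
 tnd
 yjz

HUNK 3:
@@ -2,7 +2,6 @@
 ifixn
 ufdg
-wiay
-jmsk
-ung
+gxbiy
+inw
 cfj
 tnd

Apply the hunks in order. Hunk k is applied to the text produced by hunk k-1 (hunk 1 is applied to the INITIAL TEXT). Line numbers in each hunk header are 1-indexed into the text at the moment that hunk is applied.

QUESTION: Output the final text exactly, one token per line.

Hunk 1: at line 5 remove [qzq,tdca,rci] add [yjz] -> 9 lines: qko ifixn ufdg wiay eqxp tnd yjz nafi mvuey
Hunk 2: at line 3 remove [eqxp] add [jmsk,ung,cfj] -> 11 lines: qko ifixn ufdg wiay jmsk ung cfj tnd yjz nafi mvuey
Hunk 3: at line 2 remove [wiay,jmsk,ung] add [gxbiy,inw] -> 10 lines: qko ifixn ufdg gxbiy inw cfj tnd yjz nafi mvuey

Answer: qko
ifixn
ufdg
gxbiy
inw
cfj
tnd
yjz
nafi
mvuey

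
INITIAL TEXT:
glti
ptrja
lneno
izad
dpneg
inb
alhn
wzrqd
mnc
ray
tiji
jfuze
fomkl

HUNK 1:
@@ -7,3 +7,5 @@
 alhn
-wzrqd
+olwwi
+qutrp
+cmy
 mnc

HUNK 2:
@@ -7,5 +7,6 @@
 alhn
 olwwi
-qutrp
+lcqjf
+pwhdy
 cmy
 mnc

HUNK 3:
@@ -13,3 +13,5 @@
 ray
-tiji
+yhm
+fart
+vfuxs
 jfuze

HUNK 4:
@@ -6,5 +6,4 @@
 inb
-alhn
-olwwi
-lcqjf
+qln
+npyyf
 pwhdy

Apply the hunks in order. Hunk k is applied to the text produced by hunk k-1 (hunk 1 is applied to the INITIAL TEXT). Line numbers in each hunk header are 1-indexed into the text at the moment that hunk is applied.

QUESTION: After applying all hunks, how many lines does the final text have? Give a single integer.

Hunk 1: at line 7 remove [wzrqd] add [olwwi,qutrp,cmy] -> 15 lines: glti ptrja lneno izad dpneg inb alhn olwwi qutrp cmy mnc ray tiji jfuze fomkl
Hunk 2: at line 7 remove [qutrp] add [lcqjf,pwhdy] -> 16 lines: glti ptrja lneno izad dpneg inb alhn olwwi lcqjf pwhdy cmy mnc ray tiji jfuze fomkl
Hunk 3: at line 13 remove [tiji] add [yhm,fart,vfuxs] -> 18 lines: glti ptrja lneno izad dpneg inb alhn olwwi lcqjf pwhdy cmy mnc ray yhm fart vfuxs jfuze fomkl
Hunk 4: at line 6 remove [alhn,olwwi,lcqjf] add [qln,npyyf] -> 17 lines: glti ptrja lneno izad dpneg inb qln npyyf pwhdy cmy mnc ray yhm fart vfuxs jfuze fomkl
Final line count: 17

Answer: 17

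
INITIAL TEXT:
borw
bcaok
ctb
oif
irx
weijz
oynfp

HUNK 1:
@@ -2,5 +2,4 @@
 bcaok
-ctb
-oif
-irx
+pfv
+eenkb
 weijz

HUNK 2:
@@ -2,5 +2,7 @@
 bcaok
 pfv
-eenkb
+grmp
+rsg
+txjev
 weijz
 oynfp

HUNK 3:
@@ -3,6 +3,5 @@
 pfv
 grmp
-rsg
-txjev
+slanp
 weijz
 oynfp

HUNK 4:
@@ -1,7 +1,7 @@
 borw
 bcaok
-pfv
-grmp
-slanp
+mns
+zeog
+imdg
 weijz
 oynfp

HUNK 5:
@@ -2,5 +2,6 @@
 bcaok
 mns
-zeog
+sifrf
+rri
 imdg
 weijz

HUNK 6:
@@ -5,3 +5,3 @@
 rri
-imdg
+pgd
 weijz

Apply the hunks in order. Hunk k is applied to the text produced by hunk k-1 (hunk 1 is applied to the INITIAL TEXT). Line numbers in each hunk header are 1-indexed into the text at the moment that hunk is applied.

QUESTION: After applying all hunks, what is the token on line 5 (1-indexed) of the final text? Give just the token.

Answer: rri

Derivation:
Hunk 1: at line 2 remove [ctb,oif,irx] add [pfv,eenkb] -> 6 lines: borw bcaok pfv eenkb weijz oynfp
Hunk 2: at line 2 remove [eenkb] add [grmp,rsg,txjev] -> 8 lines: borw bcaok pfv grmp rsg txjev weijz oynfp
Hunk 3: at line 3 remove [rsg,txjev] add [slanp] -> 7 lines: borw bcaok pfv grmp slanp weijz oynfp
Hunk 4: at line 1 remove [pfv,grmp,slanp] add [mns,zeog,imdg] -> 7 lines: borw bcaok mns zeog imdg weijz oynfp
Hunk 5: at line 2 remove [zeog] add [sifrf,rri] -> 8 lines: borw bcaok mns sifrf rri imdg weijz oynfp
Hunk 6: at line 5 remove [imdg] add [pgd] -> 8 lines: borw bcaok mns sifrf rri pgd weijz oynfp
Final line 5: rri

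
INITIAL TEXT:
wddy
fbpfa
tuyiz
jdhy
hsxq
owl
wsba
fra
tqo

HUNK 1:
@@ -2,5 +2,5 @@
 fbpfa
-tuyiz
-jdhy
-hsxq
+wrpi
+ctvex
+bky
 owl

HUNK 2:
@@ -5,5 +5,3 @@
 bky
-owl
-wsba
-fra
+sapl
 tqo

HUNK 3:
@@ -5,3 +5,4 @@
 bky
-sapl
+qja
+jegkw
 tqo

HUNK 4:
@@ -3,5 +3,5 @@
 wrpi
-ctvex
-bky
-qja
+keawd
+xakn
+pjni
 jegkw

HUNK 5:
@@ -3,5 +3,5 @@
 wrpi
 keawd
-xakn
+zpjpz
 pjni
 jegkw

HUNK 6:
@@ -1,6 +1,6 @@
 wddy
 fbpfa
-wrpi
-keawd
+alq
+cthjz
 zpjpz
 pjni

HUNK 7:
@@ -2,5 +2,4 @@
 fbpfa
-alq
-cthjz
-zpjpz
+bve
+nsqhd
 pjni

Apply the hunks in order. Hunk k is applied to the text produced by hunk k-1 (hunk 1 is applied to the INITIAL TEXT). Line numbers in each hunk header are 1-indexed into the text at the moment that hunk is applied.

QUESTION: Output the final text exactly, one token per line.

Hunk 1: at line 2 remove [tuyiz,jdhy,hsxq] add [wrpi,ctvex,bky] -> 9 lines: wddy fbpfa wrpi ctvex bky owl wsba fra tqo
Hunk 2: at line 5 remove [owl,wsba,fra] add [sapl] -> 7 lines: wddy fbpfa wrpi ctvex bky sapl tqo
Hunk 3: at line 5 remove [sapl] add [qja,jegkw] -> 8 lines: wddy fbpfa wrpi ctvex bky qja jegkw tqo
Hunk 4: at line 3 remove [ctvex,bky,qja] add [keawd,xakn,pjni] -> 8 lines: wddy fbpfa wrpi keawd xakn pjni jegkw tqo
Hunk 5: at line 3 remove [xakn] add [zpjpz] -> 8 lines: wddy fbpfa wrpi keawd zpjpz pjni jegkw tqo
Hunk 6: at line 1 remove [wrpi,keawd] add [alq,cthjz] -> 8 lines: wddy fbpfa alq cthjz zpjpz pjni jegkw tqo
Hunk 7: at line 2 remove [alq,cthjz,zpjpz] add [bve,nsqhd] -> 7 lines: wddy fbpfa bve nsqhd pjni jegkw tqo

Answer: wddy
fbpfa
bve
nsqhd
pjni
jegkw
tqo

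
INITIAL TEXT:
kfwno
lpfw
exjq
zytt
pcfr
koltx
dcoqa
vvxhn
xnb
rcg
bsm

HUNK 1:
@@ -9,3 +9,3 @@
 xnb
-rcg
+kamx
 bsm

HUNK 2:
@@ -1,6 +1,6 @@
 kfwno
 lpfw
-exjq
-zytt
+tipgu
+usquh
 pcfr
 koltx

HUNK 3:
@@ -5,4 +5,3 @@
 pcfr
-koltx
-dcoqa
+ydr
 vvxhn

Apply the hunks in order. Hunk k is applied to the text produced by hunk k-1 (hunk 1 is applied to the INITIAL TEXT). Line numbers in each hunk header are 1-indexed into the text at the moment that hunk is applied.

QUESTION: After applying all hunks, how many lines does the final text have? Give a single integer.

Hunk 1: at line 9 remove [rcg] add [kamx] -> 11 lines: kfwno lpfw exjq zytt pcfr koltx dcoqa vvxhn xnb kamx bsm
Hunk 2: at line 1 remove [exjq,zytt] add [tipgu,usquh] -> 11 lines: kfwno lpfw tipgu usquh pcfr koltx dcoqa vvxhn xnb kamx bsm
Hunk 3: at line 5 remove [koltx,dcoqa] add [ydr] -> 10 lines: kfwno lpfw tipgu usquh pcfr ydr vvxhn xnb kamx bsm
Final line count: 10

Answer: 10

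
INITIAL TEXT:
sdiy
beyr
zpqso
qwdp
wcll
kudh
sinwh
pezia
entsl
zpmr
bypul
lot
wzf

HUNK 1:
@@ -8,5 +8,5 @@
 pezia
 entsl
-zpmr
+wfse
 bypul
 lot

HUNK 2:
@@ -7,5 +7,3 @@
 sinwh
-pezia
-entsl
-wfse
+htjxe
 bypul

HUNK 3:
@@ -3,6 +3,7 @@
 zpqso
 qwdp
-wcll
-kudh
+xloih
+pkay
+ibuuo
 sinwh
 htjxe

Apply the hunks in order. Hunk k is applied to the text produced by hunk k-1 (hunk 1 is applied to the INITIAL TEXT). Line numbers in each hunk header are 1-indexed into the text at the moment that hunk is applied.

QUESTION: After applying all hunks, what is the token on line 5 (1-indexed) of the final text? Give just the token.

Hunk 1: at line 8 remove [zpmr] add [wfse] -> 13 lines: sdiy beyr zpqso qwdp wcll kudh sinwh pezia entsl wfse bypul lot wzf
Hunk 2: at line 7 remove [pezia,entsl,wfse] add [htjxe] -> 11 lines: sdiy beyr zpqso qwdp wcll kudh sinwh htjxe bypul lot wzf
Hunk 3: at line 3 remove [wcll,kudh] add [xloih,pkay,ibuuo] -> 12 lines: sdiy beyr zpqso qwdp xloih pkay ibuuo sinwh htjxe bypul lot wzf
Final line 5: xloih

Answer: xloih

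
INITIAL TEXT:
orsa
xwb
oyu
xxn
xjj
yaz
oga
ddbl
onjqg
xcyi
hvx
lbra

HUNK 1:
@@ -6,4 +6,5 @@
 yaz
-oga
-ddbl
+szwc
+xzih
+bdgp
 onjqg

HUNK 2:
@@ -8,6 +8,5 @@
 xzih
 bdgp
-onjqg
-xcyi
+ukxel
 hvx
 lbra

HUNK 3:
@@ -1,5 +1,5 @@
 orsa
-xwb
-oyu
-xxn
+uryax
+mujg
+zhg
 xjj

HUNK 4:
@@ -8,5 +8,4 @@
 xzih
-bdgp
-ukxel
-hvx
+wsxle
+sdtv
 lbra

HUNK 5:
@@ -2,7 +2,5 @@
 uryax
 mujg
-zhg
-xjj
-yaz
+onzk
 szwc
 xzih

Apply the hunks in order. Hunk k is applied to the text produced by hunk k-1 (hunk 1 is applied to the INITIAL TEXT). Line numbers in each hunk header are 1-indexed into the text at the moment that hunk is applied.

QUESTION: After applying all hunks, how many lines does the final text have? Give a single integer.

Answer: 9

Derivation:
Hunk 1: at line 6 remove [oga,ddbl] add [szwc,xzih,bdgp] -> 13 lines: orsa xwb oyu xxn xjj yaz szwc xzih bdgp onjqg xcyi hvx lbra
Hunk 2: at line 8 remove [onjqg,xcyi] add [ukxel] -> 12 lines: orsa xwb oyu xxn xjj yaz szwc xzih bdgp ukxel hvx lbra
Hunk 3: at line 1 remove [xwb,oyu,xxn] add [uryax,mujg,zhg] -> 12 lines: orsa uryax mujg zhg xjj yaz szwc xzih bdgp ukxel hvx lbra
Hunk 4: at line 8 remove [bdgp,ukxel,hvx] add [wsxle,sdtv] -> 11 lines: orsa uryax mujg zhg xjj yaz szwc xzih wsxle sdtv lbra
Hunk 5: at line 2 remove [zhg,xjj,yaz] add [onzk] -> 9 lines: orsa uryax mujg onzk szwc xzih wsxle sdtv lbra
Final line count: 9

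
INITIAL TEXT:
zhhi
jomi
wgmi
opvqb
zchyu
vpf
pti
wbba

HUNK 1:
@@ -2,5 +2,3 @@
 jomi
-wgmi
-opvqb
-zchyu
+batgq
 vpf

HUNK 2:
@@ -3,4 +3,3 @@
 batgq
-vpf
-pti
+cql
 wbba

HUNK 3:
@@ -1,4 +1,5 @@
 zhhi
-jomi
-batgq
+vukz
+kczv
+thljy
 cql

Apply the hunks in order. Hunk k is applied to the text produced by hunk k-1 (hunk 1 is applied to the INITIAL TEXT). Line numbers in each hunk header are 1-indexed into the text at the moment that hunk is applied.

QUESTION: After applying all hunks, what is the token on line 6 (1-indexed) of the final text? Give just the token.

Hunk 1: at line 2 remove [wgmi,opvqb,zchyu] add [batgq] -> 6 lines: zhhi jomi batgq vpf pti wbba
Hunk 2: at line 3 remove [vpf,pti] add [cql] -> 5 lines: zhhi jomi batgq cql wbba
Hunk 3: at line 1 remove [jomi,batgq] add [vukz,kczv,thljy] -> 6 lines: zhhi vukz kczv thljy cql wbba
Final line 6: wbba

Answer: wbba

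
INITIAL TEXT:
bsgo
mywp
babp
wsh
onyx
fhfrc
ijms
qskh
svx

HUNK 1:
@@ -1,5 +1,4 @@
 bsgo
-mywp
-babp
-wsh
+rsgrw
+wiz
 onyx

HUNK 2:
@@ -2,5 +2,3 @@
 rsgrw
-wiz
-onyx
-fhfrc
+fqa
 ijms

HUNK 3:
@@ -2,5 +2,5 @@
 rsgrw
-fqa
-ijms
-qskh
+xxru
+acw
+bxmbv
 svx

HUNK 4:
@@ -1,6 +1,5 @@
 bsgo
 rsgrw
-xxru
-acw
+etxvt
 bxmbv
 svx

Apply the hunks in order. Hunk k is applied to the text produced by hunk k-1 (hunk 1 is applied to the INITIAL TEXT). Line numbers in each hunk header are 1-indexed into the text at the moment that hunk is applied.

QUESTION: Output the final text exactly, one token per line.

Hunk 1: at line 1 remove [mywp,babp,wsh] add [rsgrw,wiz] -> 8 lines: bsgo rsgrw wiz onyx fhfrc ijms qskh svx
Hunk 2: at line 2 remove [wiz,onyx,fhfrc] add [fqa] -> 6 lines: bsgo rsgrw fqa ijms qskh svx
Hunk 3: at line 2 remove [fqa,ijms,qskh] add [xxru,acw,bxmbv] -> 6 lines: bsgo rsgrw xxru acw bxmbv svx
Hunk 4: at line 1 remove [xxru,acw] add [etxvt] -> 5 lines: bsgo rsgrw etxvt bxmbv svx

Answer: bsgo
rsgrw
etxvt
bxmbv
svx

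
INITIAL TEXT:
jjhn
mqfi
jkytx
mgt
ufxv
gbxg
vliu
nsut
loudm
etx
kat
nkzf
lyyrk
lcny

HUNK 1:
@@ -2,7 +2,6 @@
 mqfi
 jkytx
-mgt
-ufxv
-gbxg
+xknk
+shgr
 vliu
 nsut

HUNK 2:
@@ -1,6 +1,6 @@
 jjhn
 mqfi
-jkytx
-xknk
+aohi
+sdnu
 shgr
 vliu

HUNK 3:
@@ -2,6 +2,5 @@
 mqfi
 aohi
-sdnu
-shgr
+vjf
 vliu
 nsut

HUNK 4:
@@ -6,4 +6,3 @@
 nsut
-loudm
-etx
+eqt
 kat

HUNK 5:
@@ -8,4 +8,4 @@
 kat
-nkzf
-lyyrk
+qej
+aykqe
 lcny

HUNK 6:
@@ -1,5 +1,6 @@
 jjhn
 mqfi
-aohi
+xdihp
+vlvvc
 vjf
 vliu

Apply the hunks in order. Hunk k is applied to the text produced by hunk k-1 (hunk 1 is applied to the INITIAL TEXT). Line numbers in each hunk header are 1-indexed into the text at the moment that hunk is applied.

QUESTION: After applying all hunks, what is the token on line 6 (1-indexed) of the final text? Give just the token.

Answer: vliu

Derivation:
Hunk 1: at line 2 remove [mgt,ufxv,gbxg] add [xknk,shgr] -> 13 lines: jjhn mqfi jkytx xknk shgr vliu nsut loudm etx kat nkzf lyyrk lcny
Hunk 2: at line 1 remove [jkytx,xknk] add [aohi,sdnu] -> 13 lines: jjhn mqfi aohi sdnu shgr vliu nsut loudm etx kat nkzf lyyrk lcny
Hunk 3: at line 2 remove [sdnu,shgr] add [vjf] -> 12 lines: jjhn mqfi aohi vjf vliu nsut loudm etx kat nkzf lyyrk lcny
Hunk 4: at line 6 remove [loudm,etx] add [eqt] -> 11 lines: jjhn mqfi aohi vjf vliu nsut eqt kat nkzf lyyrk lcny
Hunk 5: at line 8 remove [nkzf,lyyrk] add [qej,aykqe] -> 11 lines: jjhn mqfi aohi vjf vliu nsut eqt kat qej aykqe lcny
Hunk 6: at line 1 remove [aohi] add [xdihp,vlvvc] -> 12 lines: jjhn mqfi xdihp vlvvc vjf vliu nsut eqt kat qej aykqe lcny
Final line 6: vliu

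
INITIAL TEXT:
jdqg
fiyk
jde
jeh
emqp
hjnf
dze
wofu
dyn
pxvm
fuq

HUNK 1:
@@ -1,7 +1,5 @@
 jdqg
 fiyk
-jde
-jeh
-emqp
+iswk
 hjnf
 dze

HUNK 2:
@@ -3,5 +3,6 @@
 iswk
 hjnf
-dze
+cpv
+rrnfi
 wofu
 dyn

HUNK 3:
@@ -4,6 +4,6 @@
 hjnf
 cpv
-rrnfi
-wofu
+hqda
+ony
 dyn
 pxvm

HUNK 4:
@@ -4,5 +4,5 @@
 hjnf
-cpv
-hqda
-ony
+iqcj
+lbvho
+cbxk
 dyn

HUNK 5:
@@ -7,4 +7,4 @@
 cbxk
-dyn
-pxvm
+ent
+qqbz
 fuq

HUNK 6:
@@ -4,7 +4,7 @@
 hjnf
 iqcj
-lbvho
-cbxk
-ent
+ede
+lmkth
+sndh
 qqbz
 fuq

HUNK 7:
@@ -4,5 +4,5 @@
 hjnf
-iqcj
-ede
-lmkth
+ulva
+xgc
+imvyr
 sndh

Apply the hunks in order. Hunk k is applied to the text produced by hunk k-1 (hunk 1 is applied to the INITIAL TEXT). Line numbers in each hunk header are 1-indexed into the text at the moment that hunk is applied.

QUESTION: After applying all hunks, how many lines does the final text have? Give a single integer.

Answer: 10

Derivation:
Hunk 1: at line 1 remove [jde,jeh,emqp] add [iswk] -> 9 lines: jdqg fiyk iswk hjnf dze wofu dyn pxvm fuq
Hunk 2: at line 3 remove [dze] add [cpv,rrnfi] -> 10 lines: jdqg fiyk iswk hjnf cpv rrnfi wofu dyn pxvm fuq
Hunk 3: at line 4 remove [rrnfi,wofu] add [hqda,ony] -> 10 lines: jdqg fiyk iswk hjnf cpv hqda ony dyn pxvm fuq
Hunk 4: at line 4 remove [cpv,hqda,ony] add [iqcj,lbvho,cbxk] -> 10 lines: jdqg fiyk iswk hjnf iqcj lbvho cbxk dyn pxvm fuq
Hunk 5: at line 7 remove [dyn,pxvm] add [ent,qqbz] -> 10 lines: jdqg fiyk iswk hjnf iqcj lbvho cbxk ent qqbz fuq
Hunk 6: at line 4 remove [lbvho,cbxk,ent] add [ede,lmkth,sndh] -> 10 lines: jdqg fiyk iswk hjnf iqcj ede lmkth sndh qqbz fuq
Hunk 7: at line 4 remove [iqcj,ede,lmkth] add [ulva,xgc,imvyr] -> 10 lines: jdqg fiyk iswk hjnf ulva xgc imvyr sndh qqbz fuq
Final line count: 10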